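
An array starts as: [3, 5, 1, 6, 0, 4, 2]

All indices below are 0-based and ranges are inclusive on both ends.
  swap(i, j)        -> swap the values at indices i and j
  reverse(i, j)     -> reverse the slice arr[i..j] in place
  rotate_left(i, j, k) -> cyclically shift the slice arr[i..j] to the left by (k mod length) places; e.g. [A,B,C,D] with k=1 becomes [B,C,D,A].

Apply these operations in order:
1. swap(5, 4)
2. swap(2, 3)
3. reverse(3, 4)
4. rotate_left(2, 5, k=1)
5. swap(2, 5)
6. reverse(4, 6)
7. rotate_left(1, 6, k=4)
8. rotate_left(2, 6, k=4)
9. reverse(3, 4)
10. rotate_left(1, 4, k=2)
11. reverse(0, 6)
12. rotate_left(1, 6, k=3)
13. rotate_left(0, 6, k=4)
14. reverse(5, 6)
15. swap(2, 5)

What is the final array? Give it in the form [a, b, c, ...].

After 1 (swap(5, 4)): [3, 5, 1, 6, 4, 0, 2]
After 2 (swap(2, 3)): [3, 5, 6, 1, 4, 0, 2]
After 3 (reverse(3, 4)): [3, 5, 6, 4, 1, 0, 2]
After 4 (rotate_left(2, 5, k=1)): [3, 5, 4, 1, 0, 6, 2]
After 5 (swap(2, 5)): [3, 5, 6, 1, 0, 4, 2]
After 6 (reverse(4, 6)): [3, 5, 6, 1, 2, 4, 0]
After 7 (rotate_left(1, 6, k=4)): [3, 4, 0, 5, 6, 1, 2]
After 8 (rotate_left(2, 6, k=4)): [3, 4, 2, 0, 5, 6, 1]
After 9 (reverse(3, 4)): [3, 4, 2, 5, 0, 6, 1]
After 10 (rotate_left(1, 4, k=2)): [3, 5, 0, 4, 2, 6, 1]
After 11 (reverse(0, 6)): [1, 6, 2, 4, 0, 5, 3]
After 12 (rotate_left(1, 6, k=3)): [1, 0, 5, 3, 6, 2, 4]
After 13 (rotate_left(0, 6, k=4)): [6, 2, 4, 1, 0, 5, 3]
After 14 (reverse(5, 6)): [6, 2, 4, 1, 0, 3, 5]
After 15 (swap(2, 5)): [6, 2, 3, 1, 0, 4, 5]

Answer: [6, 2, 3, 1, 0, 4, 5]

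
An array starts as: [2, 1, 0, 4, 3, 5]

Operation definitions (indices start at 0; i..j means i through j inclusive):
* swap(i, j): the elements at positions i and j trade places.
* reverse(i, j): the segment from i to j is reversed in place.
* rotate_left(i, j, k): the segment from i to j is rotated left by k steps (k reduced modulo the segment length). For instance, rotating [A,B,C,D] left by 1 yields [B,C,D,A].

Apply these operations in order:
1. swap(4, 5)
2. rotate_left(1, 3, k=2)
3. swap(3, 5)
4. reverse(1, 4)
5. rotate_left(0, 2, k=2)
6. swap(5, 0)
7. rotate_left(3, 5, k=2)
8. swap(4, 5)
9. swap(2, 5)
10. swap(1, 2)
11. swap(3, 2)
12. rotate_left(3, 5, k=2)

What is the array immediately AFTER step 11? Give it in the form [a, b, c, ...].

After 1 (swap(4, 5)): [2, 1, 0, 4, 5, 3]
After 2 (rotate_left(1, 3, k=2)): [2, 4, 1, 0, 5, 3]
After 3 (swap(3, 5)): [2, 4, 1, 3, 5, 0]
After 4 (reverse(1, 4)): [2, 5, 3, 1, 4, 0]
After 5 (rotate_left(0, 2, k=2)): [3, 2, 5, 1, 4, 0]
After 6 (swap(5, 0)): [0, 2, 5, 1, 4, 3]
After 7 (rotate_left(3, 5, k=2)): [0, 2, 5, 3, 1, 4]
After 8 (swap(4, 5)): [0, 2, 5, 3, 4, 1]
After 9 (swap(2, 5)): [0, 2, 1, 3, 4, 5]
After 10 (swap(1, 2)): [0, 1, 2, 3, 4, 5]
After 11 (swap(3, 2)): [0, 1, 3, 2, 4, 5]

Answer: [0, 1, 3, 2, 4, 5]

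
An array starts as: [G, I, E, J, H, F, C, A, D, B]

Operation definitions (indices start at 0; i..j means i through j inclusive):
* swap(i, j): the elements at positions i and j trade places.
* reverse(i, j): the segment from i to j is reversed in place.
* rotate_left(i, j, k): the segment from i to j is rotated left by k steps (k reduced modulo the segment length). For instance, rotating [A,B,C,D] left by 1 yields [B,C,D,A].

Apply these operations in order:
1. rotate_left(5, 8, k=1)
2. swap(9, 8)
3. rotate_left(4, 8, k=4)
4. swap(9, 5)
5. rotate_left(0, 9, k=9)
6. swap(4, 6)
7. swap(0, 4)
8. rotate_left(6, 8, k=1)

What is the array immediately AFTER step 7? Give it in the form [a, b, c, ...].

After 1 (rotate_left(5, 8, k=1)): [G, I, E, J, H, C, A, D, F, B]
After 2 (swap(9, 8)): [G, I, E, J, H, C, A, D, B, F]
After 3 (rotate_left(4, 8, k=4)): [G, I, E, J, B, H, C, A, D, F]
After 4 (swap(9, 5)): [G, I, E, J, B, F, C, A, D, H]
After 5 (rotate_left(0, 9, k=9)): [H, G, I, E, J, B, F, C, A, D]
After 6 (swap(4, 6)): [H, G, I, E, F, B, J, C, A, D]
After 7 (swap(0, 4)): [F, G, I, E, H, B, J, C, A, D]

Answer: [F, G, I, E, H, B, J, C, A, D]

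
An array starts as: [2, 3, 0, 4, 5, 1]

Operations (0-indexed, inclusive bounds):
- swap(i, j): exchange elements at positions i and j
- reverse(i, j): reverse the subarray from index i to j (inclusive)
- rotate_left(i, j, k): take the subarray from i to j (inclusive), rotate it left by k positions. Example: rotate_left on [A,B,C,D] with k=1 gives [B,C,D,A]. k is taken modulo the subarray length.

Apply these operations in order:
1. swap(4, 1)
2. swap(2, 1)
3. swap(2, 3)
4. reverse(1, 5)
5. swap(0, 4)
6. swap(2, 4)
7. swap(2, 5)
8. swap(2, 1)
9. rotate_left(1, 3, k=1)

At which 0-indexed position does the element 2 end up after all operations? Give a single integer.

Answer: 5

Derivation:
After 1 (swap(4, 1)): [2, 5, 0, 4, 3, 1]
After 2 (swap(2, 1)): [2, 0, 5, 4, 3, 1]
After 3 (swap(2, 3)): [2, 0, 4, 5, 3, 1]
After 4 (reverse(1, 5)): [2, 1, 3, 5, 4, 0]
After 5 (swap(0, 4)): [4, 1, 3, 5, 2, 0]
After 6 (swap(2, 4)): [4, 1, 2, 5, 3, 0]
After 7 (swap(2, 5)): [4, 1, 0, 5, 3, 2]
After 8 (swap(2, 1)): [4, 0, 1, 5, 3, 2]
After 9 (rotate_left(1, 3, k=1)): [4, 1, 5, 0, 3, 2]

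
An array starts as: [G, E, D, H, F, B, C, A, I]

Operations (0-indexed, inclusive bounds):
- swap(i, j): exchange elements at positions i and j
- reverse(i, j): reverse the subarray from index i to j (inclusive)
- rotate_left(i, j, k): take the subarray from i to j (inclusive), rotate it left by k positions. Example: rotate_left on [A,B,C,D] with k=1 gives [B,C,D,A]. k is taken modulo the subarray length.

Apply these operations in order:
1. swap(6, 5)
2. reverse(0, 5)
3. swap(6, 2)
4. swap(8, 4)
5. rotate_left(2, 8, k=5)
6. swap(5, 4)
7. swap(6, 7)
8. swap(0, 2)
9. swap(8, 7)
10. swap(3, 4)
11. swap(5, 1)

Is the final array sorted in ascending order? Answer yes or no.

After 1 (swap(6, 5)): [G, E, D, H, F, C, B, A, I]
After 2 (reverse(0, 5)): [C, F, H, D, E, G, B, A, I]
After 3 (swap(6, 2)): [C, F, B, D, E, G, H, A, I]
After 4 (swap(8, 4)): [C, F, B, D, I, G, H, A, E]
After 5 (rotate_left(2, 8, k=5)): [C, F, A, E, B, D, I, G, H]
After 6 (swap(5, 4)): [C, F, A, E, D, B, I, G, H]
After 7 (swap(6, 7)): [C, F, A, E, D, B, G, I, H]
After 8 (swap(0, 2)): [A, F, C, E, D, B, G, I, H]
After 9 (swap(8, 7)): [A, F, C, E, D, B, G, H, I]
After 10 (swap(3, 4)): [A, F, C, D, E, B, G, H, I]
After 11 (swap(5, 1)): [A, B, C, D, E, F, G, H, I]

Answer: yes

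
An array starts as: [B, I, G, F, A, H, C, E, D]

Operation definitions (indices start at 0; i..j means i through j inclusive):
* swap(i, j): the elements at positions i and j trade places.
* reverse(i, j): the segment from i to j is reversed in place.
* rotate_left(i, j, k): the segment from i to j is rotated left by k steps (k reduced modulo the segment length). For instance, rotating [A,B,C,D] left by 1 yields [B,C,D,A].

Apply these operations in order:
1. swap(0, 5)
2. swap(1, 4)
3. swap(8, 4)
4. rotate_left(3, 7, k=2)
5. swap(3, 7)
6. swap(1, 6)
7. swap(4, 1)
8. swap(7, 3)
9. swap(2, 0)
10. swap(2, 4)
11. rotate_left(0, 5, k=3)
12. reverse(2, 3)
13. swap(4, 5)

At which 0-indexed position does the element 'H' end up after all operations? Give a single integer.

Answer: 1

Derivation:
After 1 (swap(0, 5)): [H, I, G, F, A, B, C, E, D]
After 2 (swap(1, 4)): [H, A, G, F, I, B, C, E, D]
After 3 (swap(8, 4)): [H, A, G, F, D, B, C, E, I]
After 4 (rotate_left(3, 7, k=2)): [H, A, G, B, C, E, F, D, I]
After 5 (swap(3, 7)): [H, A, G, D, C, E, F, B, I]
After 6 (swap(1, 6)): [H, F, G, D, C, E, A, B, I]
After 7 (swap(4, 1)): [H, C, G, D, F, E, A, B, I]
After 8 (swap(7, 3)): [H, C, G, B, F, E, A, D, I]
After 9 (swap(2, 0)): [G, C, H, B, F, E, A, D, I]
After 10 (swap(2, 4)): [G, C, F, B, H, E, A, D, I]
After 11 (rotate_left(0, 5, k=3)): [B, H, E, G, C, F, A, D, I]
After 12 (reverse(2, 3)): [B, H, G, E, C, F, A, D, I]
After 13 (swap(4, 5)): [B, H, G, E, F, C, A, D, I]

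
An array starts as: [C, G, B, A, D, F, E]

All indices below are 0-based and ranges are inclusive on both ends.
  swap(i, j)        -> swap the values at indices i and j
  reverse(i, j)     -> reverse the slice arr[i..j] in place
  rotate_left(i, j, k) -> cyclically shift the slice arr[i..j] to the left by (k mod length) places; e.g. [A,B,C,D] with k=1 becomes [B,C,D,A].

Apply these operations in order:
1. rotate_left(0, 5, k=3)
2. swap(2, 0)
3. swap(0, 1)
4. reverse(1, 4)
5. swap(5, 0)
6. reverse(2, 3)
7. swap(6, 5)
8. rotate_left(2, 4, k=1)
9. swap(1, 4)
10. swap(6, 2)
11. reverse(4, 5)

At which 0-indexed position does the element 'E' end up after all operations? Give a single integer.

After 1 (rotate_left(0, 5, k=3)): [A, D, F, C, G, B, E]
After 2 (swap(2, 0)): [F, D, A, C, G, B, E]
After 3 (swap(0, 1)): [D, F, A, C, G, B, E]
After 4 (reverse(1, 4)): [D, G, C, A, F, B, E]
After 5 (swap(5, 0)): [B, G, C, A, F, D, E]
After 6 (reverse(2, 3)): [B, G, A, C, F, D, E]
After 7 (swap(6, 5)): [B, G, A, C, F, E, D]
After 8 (rotate_left(2, 4, k=1)): [B, G, C, F, A, E, D]
After 9 (swap(1, 4)): [B, A, C, F, G, E, D]
After 10 (swap(6, 2)): [B, A, D, F, G, E, C]
After 11 (reverse(4, 5)): [B, A, D, F, E, G, C]

Answer: 4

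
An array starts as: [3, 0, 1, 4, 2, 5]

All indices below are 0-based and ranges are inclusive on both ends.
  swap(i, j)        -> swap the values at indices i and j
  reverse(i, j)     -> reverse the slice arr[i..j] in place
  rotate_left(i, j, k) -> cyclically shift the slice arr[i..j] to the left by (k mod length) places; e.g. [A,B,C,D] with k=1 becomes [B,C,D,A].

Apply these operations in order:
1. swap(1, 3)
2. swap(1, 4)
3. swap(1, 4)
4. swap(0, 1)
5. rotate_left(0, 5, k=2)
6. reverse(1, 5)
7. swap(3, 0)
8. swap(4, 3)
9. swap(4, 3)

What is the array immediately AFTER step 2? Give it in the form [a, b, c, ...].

After 1 (swap(1, 3)): [3, 4, 1, 0, 2, 5]
After 2 (swap(1, 4)): [3, 2, 1, 0, 4, 5]

Answer: [3, 2, 1, 0, 4, 5]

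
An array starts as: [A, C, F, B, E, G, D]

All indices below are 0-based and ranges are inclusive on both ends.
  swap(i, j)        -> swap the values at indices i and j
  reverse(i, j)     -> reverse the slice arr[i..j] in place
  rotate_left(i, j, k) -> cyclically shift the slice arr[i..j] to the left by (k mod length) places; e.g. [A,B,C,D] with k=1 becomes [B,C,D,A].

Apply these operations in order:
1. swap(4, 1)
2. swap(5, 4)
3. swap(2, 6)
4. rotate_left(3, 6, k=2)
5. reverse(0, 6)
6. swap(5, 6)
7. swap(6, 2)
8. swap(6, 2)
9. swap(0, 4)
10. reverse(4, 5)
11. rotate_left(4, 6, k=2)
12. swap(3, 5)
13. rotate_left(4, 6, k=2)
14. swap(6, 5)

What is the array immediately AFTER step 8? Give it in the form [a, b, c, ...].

After 1 (swap(4, 1)): [A, E, F, B, C, G, D]
After 2 (swap(5, 4)): [A, E, F, B, G, C, D]
After 3 (swap(2, 6)): [A, E, D, B, G, C, F]
After 4 (rotate_left(3, 6, k=2)): [A, E, D, C, F, B, G]
After 5 (reverse(0, 6)): [G, B, F, C, D, E, A]
After 6 (swap(5, 6)): [G, B, F, C, D, A, E]
After 7 (swap(6, 2)): [G, B, E, C, D, A, F]
After 8 (swap(6, 2)): [G, B, F, C, D, A, E]

Answer: [G, B, F, C, D, A, E]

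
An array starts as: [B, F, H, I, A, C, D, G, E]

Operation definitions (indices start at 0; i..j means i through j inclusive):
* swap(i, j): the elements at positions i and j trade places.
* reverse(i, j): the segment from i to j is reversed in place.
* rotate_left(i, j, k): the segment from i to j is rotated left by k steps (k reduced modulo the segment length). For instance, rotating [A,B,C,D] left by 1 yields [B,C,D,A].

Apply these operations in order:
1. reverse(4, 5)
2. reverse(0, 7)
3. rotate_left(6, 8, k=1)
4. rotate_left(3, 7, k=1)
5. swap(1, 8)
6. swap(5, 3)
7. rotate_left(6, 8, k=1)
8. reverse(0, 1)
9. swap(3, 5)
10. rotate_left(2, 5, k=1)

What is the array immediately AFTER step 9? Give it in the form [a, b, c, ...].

After 1 (reverse(4, 5)): [B, F, H, I, C, A, D, G, E]
After 2 (reverse(0, 7)): [G, D, A, C, I, H, F, B, E]
After 3 (rotate_left(6, 8, k=1)): [G, D, A, C, I, H, B, E, F]
After 4 (rotate_left(3, 7, k=1)): [G, D, A, I, H, B, E, C, F]
After 5 (swap(1, 8)): [G, F, A, I, H, B, E, C, D]
After 6 (swap(5, 3)): [G, F, A, B, H, I, E, C, D]
After 7 (rotate_left(6, 8, k=1)): [G, F, A, B, H, I, C, D, E]
After 8 (reverse(0, 1)): [F, G, A, B, H, I, C, D, E]
After 9 (swap(3, 5)): [F, G, A, I, H, B, C, D, E]

Answer: [F, G, A, I, H, B, C, D, E]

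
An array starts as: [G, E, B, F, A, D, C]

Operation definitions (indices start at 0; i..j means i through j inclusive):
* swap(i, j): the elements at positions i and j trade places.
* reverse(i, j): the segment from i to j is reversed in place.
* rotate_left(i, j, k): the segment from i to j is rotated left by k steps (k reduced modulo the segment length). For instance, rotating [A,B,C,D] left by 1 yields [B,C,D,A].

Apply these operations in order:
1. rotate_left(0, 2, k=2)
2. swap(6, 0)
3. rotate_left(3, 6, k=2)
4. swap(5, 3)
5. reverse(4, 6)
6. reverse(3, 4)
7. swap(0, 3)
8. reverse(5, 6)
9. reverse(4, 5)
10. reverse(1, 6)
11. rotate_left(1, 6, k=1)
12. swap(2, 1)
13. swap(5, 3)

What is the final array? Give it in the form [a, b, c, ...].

Answer: [A, B, F, G, E, C, D]

Derivation:
After 1 (rotate_left(0, 2, k=2)): [B, G, E, F, A, D, C]
After 2 (swap(6, 0)): [C, G, E, F, A, D, B]
After 3 (rotate_left(3, 6, k=2)): [C, G, E, D, B, F, A]
After 4 (swap(5, 3)): [C, G, E, F, B, D, A]
After 5 (reverse(4, 6)): [C, G, E, F, A, D, B]
After 6 (reverse(3, 4)): [C, G, E, A, F, D, B]
After 7 (swap(0, 3)): [A, G, E, C, F, D, B]
After 8 (reverse(5, 6)): [A, G, E, C, F, B, D]
After 9 (reverse(4, 5)): [A, G, E, C, B, F, D]
After 10 (reverse(1, 6)): [A, D, F, B, C, E, G]
After 11 (rotate_left(1, 6, k=1)): [A, F, B, C, E, G, D]
After 12 (swap(2, 1)): [A, B, F, C, E, G, D]
After 13 (swap(5, 3)): [A, B, F, G, E, C, D]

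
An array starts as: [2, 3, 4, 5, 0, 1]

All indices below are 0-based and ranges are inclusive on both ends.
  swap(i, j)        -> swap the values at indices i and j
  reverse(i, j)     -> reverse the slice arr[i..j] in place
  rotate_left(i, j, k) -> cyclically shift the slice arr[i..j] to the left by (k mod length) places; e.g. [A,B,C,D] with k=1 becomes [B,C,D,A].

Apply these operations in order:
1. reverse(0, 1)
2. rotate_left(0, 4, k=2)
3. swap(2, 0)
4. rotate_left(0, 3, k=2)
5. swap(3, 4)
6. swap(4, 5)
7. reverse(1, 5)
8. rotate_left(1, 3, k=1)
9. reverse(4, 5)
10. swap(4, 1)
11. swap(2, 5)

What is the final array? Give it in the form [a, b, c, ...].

After 1 (reverse(0, 1)): [3, 2, 4, 5, 0, 1]
After 2 (rotate_left(0, 4, k=2)): [4, 5, 0, 3, 2, 1]
After 3 (swap(2, 0)): [0, 5, 4, 3, 2, 1]
After 4 (rotate_left(0, 3, k=2)): [4, 3, 0, 5, 2, 1]
After 5 (swap(3, 4)): [4, 3, 0, 2, 5, 1]
After 6 (swap(4, 5)): [4, 3, 0, 2, 1, 5]
After 7 (reverse(1, 5)): [4, 5, 1, 2, 0, 3]
After 8 (rotate_left(1, 3, k=1)): [4, 1, 2, 5, 0, 3]
After 9 (reverse(4, 5)): [4, 1, 2, 5, 3, 0]
After 10 (swap(4, 1)): [4, 3, 2, 5, 1, 0]
After 11 (swap(2, 5)): [4, 3, 0, 5, 1, 2]

Answer: [4, 3, 0, 5, 1, 2]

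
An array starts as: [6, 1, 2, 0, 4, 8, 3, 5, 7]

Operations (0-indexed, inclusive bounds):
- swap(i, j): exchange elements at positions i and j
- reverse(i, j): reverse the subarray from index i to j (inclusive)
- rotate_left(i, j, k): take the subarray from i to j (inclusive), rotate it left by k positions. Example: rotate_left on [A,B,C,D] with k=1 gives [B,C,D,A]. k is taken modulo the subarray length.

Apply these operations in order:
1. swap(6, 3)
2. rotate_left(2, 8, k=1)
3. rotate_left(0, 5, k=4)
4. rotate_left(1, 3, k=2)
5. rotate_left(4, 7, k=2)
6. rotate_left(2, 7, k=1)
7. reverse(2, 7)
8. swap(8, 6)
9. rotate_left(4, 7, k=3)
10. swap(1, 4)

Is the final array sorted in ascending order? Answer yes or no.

After 1 (swap(6, 3)): [6, 1, 2, 3, 4, 8, 0, 5, 7]
After 2 (rotate_left(2, 8, k=1)): [6, 1, 3, 4, 8, 0, 5, 7, 2]
After 3 (rotate_left(0, 5, k=4)): [8, 0, 6, 1, 3, 4, 5, 7, 2]
After 4 (rotate_left(1, 3, k=2)): [8, 1, 0, 6, 3, 4, 5, 7, 2]
After 5 (rotate_left(4, 7, k=2)): [8, 1, 0, 6, 5, 7, 3, 4, 2]
After 6 (rotate_left(2, 7, k=1)): [8, 1, 6, 5, 7, 3, 4, 0, 2]
After 7 (reverse(2, 7)): [8, 1, 0, 4, 3, 7, 5, 6, 2]
After 8 (swap(8, 6)): [8, 1, 0, 4, 3, 7, 2, 6, 5]
After 9 (rotate_left(4, 7, k=3)): [8, 1, 0, 4, 6, 3, 7, 2, 5]
After 10 (swap(1, 4)): [8, 6, 0, 4, 1, 3, 7, 2, 5]

Answer: no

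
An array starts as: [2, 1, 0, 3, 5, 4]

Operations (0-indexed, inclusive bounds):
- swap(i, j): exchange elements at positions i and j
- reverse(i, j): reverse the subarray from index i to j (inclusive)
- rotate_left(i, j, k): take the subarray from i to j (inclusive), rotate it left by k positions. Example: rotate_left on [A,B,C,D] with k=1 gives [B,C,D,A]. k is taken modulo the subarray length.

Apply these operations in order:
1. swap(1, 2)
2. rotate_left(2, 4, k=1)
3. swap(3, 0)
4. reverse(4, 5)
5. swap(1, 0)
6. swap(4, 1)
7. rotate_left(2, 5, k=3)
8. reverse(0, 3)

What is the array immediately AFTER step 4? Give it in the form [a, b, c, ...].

Answer: [5, 0, 3, 2, 4, 1]

Derivation:
After 1 (swap(1, 2)): [2, 0, 1, 3, 5, 4]
After 2 (rotate_left(2, 4, k=1)): [2, 0, 3, 5, 1, 4]
After 3 (swap(3, 0)): [5, 0, 3, 2, 1, 4]
After 4 (reverse(4, 5)): [5, 0, 3, 2, 4, 1]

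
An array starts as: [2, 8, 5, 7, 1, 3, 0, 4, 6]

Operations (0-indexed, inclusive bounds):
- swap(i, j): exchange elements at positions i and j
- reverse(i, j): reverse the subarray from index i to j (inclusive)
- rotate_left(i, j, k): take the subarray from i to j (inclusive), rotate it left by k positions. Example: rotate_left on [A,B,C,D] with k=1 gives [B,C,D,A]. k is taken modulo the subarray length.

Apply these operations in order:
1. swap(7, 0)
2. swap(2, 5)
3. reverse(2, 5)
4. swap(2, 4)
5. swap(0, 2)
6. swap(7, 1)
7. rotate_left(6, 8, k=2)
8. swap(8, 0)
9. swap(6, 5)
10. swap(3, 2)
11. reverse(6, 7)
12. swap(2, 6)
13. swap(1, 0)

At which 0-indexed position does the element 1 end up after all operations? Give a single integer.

Answer: 6

Derivation:
After 1 (swap(7, 0)): [4, 8, 5, 7, 1, 3, 0, 2, 6]
After 2 (swap(2, 5)): [4, 8, 3, 7, 1, 5, 0, 2, 6]
After 3 (reverse(2, 5)): [4, 8, 5, 1, 7, 3, 0, 2, 6]
After 4 (swap(2, 4)): [4, 8, 7, 1, 5, 3, 0, 2, 6]
After 5 (swap(0, 2)): [7, 8, 4, 1, 5, 3, 0, 2, 6]
After 6 (swap(7, 1)): [7, 2, 4, 1, 5, 3, 0, 8, 6]
After 7 (rotate_left(6, 8, k=2)): [7, 2, 4, 1, 5, 3, 6, 0, 8]
After 8 (swap(8, 0)): [8, 2, 4, 1, 5, 3, 6, 0, 7]
After 9 (swap(6, 5)): [8, 2, 4, 1, 5, 6, 3, 0, 7]
After 10 (swap(3, 2)): [8, 2, 1, 4, 5, 6, 3, 0, 7]
After 11 (reverse(6, 7)): [8, 2, 1, 4, 5, 6, 0, 3, 7]
After 12 (swap(2, 6)): [8, 2, 0, 4, 5, 6, 1, 3, 7]
After 13 (swap(1, 0)): [2, 8, 0, 4, 5, 6, 1, 3, 7]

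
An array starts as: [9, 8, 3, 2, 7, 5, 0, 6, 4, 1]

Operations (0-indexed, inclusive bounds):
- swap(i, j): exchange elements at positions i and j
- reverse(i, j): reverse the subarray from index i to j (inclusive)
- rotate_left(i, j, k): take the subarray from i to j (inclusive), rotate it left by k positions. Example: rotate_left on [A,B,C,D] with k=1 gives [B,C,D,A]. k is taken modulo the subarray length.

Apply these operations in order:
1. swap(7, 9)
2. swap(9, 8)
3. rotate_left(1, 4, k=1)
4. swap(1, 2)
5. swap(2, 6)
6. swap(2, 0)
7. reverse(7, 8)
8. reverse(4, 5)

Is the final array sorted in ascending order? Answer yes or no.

Answer: no

Derivation:
After 1 (swap(7, 9)): [9, 8, 3, 2, 7, 5, 0, 1, 4, 6]
After 2 (swap(9, 8)): [9, 8, 3, 2, 7, 5, 0, 1, 6, 4]
After 3 (rotate_left(1, 4, k=1)): [9, 3, 2, 7, 8, 5, 0, 1, 6, 4]
After 4 (swap(1, 2)): [9, 2, 3, 7, 8, 5, 0, 1, 6, 4]
After 5 (swap(2, 6)): [9, 2, 0, 7, 8, 5, 3, 1, 6, 4]
After 6 (swap(2, 0)): [0, 2, 9, 7, 8, 5, 3, 1, 6, 4]
After 7 (reverse(7, 8)): [0, 2, 9, 7, 8, 5, 3, 6, 1, 4]
After 8 (reverse(4, 5)): [0, 2, 9, 7, 5, 8, 3, 6, 1, 4]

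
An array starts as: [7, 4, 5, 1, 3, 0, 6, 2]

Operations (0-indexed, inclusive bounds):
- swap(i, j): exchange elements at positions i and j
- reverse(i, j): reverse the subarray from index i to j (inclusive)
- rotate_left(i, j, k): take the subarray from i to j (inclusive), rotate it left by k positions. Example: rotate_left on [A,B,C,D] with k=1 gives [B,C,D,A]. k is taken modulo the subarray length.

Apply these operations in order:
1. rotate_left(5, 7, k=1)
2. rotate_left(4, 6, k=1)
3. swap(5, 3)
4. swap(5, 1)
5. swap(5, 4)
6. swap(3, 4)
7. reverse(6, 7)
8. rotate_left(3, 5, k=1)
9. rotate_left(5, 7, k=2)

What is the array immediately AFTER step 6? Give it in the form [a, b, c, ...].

Answer: [7, 1, 5, 4, 2, 6, 3, 0]

Derivation:
After 1 (rotate_left(5, 7, k=1)): [7, 4, 5, 1, 3, 6, 2, 0]
After 2 (rotate_left(4, 6, k=1)): [7, 4, 5, 1, 6, 2, 3, 0]
After 3 (swap(5, 3)): [7, 4, 5, 2, 6, 1, 3, 0]
After 4 (swap(5, 1)): [7, 1, 5, 2, 6, 4, 3, 0]
After 5 (swap(5, 4)): [7, 1, 5, 2, 4, 6, 3, 0]
After 6 (swap(3, 4)): [7, 1, 5, 4, 2, 6, 3, 0]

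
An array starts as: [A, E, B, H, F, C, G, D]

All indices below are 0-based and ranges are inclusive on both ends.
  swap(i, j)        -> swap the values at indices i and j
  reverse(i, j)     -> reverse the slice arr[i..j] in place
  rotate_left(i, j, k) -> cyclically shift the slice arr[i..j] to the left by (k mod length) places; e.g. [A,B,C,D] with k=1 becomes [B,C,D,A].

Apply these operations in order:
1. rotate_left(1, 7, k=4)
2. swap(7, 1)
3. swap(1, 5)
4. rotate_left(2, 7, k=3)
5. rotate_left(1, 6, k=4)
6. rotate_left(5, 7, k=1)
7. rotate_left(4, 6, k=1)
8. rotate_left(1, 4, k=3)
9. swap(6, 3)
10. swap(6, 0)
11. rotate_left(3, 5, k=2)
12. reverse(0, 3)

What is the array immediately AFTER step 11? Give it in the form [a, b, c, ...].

After 1 (rotate_left(1, 7, k=4)): [A, C, G, D, E, B, H, F]
After 2 (swap(7, 1)): [A, F, G, D, E, B, H, C]
After 3 (swap(1, 5)): [A, B, G, D, E, F, H, C]
After 4 (rotate_left(2, 7, k=3)): [A, B, F, H, C, G, D, E]
After 5 (rotate_left(1, 6, k=4)): [A, G, D, B, F, H, C, E]
After 6 (rotate_left(5, 7, k=1)): [A, G, D, B, F, C, E, H]
After 7 (rotate_left(4, 6, k=1)): [A, G, D, B, C, E, F, H]
After 8 (rotate_left(1, 4, k=3)): [A, C, G, D, B, E, F, H]
After 9 (swap(6, 3)): [A, C, G, F, B, E, D, H]
After 10 (swap(6, 0)): [D, C, G, F, B, E, A, H]
After 11 (rotate_left(3, 5, k=2)): [D, C, G, E, F, B, A, H]

Answer: [D, C, G, E, F, B, A, H]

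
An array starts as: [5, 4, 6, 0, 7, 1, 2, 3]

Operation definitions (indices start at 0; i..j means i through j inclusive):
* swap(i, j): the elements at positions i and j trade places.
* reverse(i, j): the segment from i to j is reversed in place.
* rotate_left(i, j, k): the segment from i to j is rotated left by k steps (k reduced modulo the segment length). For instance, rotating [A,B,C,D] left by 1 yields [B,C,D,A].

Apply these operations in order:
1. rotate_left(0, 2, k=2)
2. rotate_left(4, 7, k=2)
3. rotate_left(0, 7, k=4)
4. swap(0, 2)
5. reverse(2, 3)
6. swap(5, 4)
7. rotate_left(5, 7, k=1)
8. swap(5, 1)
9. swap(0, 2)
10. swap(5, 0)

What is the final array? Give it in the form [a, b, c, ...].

Answer: [3, 4, 7, 2, 5, 1, 0, 6]

Derivation:
After 1 (rotate_left(0, 2, k=2)): [6, 5, 4, 0, 7, 1, 2, 3]
After 2 (rotate_left(4, 7, k=2)): [6, 5, 4, 0, 2, 3, 7, 1]
After 3 (rotate_left(0, 7, k=4)): [2, 3, 7, 1, 6, 5, 4, 0]
After 4 (swap(0, 2)): [7, 3, 2, 1, 6, 5, 4, 0]
After 5 (reverse(2, 3)): [7, 3, 1, 2, 6, 5, 4, 0]
After 6 (swap(5, 4)): [7, 3, 1, 2, 5, 6, 4, 0]
After 7 (rotate_left(5, 7, k=1)): [7, 3, 1, 2, 5, 4, 0, 6]
After 8 (swap(5, 1)): [7, 4, 1, 2, 5, 3, 0, 6]
After 9 (swap(0, 2)): [1, 4, 7, 2, 5, 3, 0, 6]
After 10 (swap(5, 0)): [3, 4, 7, 2, 5, 1, 0, 6]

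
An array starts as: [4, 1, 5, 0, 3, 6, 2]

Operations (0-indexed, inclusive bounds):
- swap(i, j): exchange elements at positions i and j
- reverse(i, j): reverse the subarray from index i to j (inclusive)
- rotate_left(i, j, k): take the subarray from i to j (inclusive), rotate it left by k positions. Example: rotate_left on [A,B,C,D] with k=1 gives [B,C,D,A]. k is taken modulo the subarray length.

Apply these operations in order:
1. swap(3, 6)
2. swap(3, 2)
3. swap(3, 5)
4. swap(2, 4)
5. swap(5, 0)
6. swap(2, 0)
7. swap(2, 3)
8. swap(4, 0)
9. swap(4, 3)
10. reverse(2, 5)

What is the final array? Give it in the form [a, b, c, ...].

After 1 (swap(3, 6)): [4, 1, 5, 2, 3, 6, 0]
After 2 (swap(3, 2)): [4, 1, 2, 5, 3, 6, 0]
After 3 (swap(3, 5)): [4, 1, 2, 6, 3, 5, 0]
After 4 (swap(2, 4)): [4, 1, 3, 6, 2, 5, 0]
After 5 (swap(5, 0)): [5, 1, 3, 6, 2, 4, 0]
After 6 (swap(2, 0)): [3, 1, 5, 6, 2, 4, 0]
After 7 (swap(2, 3)): [3, 1, 6, 5, 2, 4, 0]
After 8 (swap(4, 0)): [2, 1, 6, 5, 3, 4, 0]
After 9 (swap(4, 3)): [2, 1, 6, 3, 5, 4, 0]
After 10 (reverse(2, 5)): [2, 1, 4, 5, 3, 6, 0]

Answer: [2, 1, 4, 5, 3, 6, 0]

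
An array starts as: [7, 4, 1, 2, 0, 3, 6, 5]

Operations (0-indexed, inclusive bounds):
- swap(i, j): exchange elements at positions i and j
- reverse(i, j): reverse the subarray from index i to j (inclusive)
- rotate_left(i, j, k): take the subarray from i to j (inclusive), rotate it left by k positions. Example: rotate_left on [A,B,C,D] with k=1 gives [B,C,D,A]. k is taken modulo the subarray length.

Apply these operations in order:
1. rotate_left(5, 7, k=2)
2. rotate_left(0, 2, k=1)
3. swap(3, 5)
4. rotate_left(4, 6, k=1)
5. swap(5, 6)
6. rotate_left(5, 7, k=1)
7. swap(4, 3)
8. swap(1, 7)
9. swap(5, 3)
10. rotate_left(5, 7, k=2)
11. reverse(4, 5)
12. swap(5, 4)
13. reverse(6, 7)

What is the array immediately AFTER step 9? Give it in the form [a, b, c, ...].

After 1 (rotate_left(5, 7, k=2)): [7, 4, 1, 2, 0, 5, 3, 6]
After 2 (rotate_left(0, 2, k=1)): [4, 1, 7, 2, 0, 5, 3, 6]
After 3 (swap(3, 5)): [4, 1, 7, 5, 0, 2, 3, 6]
After 4 (rotate_left(4, 6, k=1)): [4, 1, 7, 5, 2, 3, 0, 6]
After 5 (swap(5, 6)): [4, 1, 7, 5, 2, 0, 3, 6]
After 6 (rotate_left(5, 7, k=1)): [4, 1, 7, 5, 2, 3, 6, 0]
After 7 (swap(4, 3)): [4, 1, 7, 2, 5, 3, 6, 0]
After 8 (swap(1, 7)): [4, 0, 7, 2, 5, 3, 6, 1]
After 9 (swap(5, 3)): [4, 0, 7, 3, 5, 2, 6, 1]

Answer: [4, 0, 7, 3, 5, 2, 6, 1]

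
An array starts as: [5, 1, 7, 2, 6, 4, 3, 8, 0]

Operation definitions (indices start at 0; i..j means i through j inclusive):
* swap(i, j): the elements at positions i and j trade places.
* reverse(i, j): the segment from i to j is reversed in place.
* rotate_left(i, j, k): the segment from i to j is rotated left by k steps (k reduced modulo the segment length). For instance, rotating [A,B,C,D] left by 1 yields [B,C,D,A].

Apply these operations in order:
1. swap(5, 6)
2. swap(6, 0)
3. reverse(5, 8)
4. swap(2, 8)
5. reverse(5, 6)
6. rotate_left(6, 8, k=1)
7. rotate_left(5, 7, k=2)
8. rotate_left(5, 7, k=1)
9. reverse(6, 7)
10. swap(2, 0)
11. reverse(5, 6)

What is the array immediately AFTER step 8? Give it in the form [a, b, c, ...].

Answer: [4, 1, 3, 2, 6, 8, 5, 7, 0]

Derivation:
After 1 (swap(5, 6)): [5, 1, 7, 2, 6, 3, 4, 8, 0]
After 2 (swap(6, 0)): [4, 1, 7, 2, 6, 3, 5, 8, 0]
After 3 (reverse(5, 8)): [4, 1, 7, 2, 6, 0, 8, 5, 3]
After 4 (swap(2, 8)): [4, 1, 3, 2, 6, 0, 8, 5, 7]
After 5 (reverse(5, 6)): [4, 1, 3, 2, 6, 8, 0, 5, 7]
After 6 (rotate_left(6, 8, k=1)): [4, 1, 3, 2, 6, 8, 5, 7, 0]
After 7 (rotate_left(5, 7, k=2)): [4, 1, 3, 2, 6, 7, 8, 5, 0]
After 8 (rotate_left(5, 7, k=1)): [4, 1, 3, 2, 6, 8, 5, 7, 0]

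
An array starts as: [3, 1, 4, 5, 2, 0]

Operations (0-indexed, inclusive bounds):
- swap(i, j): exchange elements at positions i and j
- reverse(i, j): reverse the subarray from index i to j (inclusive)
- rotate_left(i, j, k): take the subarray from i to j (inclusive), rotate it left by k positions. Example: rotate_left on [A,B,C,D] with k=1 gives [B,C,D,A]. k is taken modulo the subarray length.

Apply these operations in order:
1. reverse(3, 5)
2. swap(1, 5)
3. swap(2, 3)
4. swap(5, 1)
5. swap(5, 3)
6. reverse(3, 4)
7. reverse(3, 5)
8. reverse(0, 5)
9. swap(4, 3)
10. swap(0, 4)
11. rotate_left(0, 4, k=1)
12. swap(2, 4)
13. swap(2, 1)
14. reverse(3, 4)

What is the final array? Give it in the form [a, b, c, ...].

After 1 (reverse(3, 5)): [3, 1, 4, 0, 2, 5]
After 2 (swap(1, 5)): [3, 5, 4, 0, 2, 1]
After 3 (swap(2, 3)): [3, 5, 0, 4, 2, 1]
After 4 (swap(5, 1)): [3, 1, 0, 4, 2, 5]
After 5 (swap(5, 3)): [3, 1, 0, 5, 2, 4]
After 6 (reverse(3, 4)): [3, 1, 0, 2, 5, 4]
After 7 (reverse(3, 5)): [3, 1, 0, 4, 5, 2]
After 8 (reverse(0, 5)): [2, 5, 4, 0, 1, 3]
After 9 (swap(4, 3)): [2, 5, 4, 1, 0, 3]
After 10 (swap(0, 4)): [0, 5, 4, 1, 2, 3]
After 11 (rotate_left(0, 4, k=1)): [5, 4, 1, 2, 0, 3]
After 12 (swap(2, 4)): [5, 4, 0, 2, 1, 3]
After 13 (swap(2, 1)): [5, 0, 4, 2, 1, 3]
After 14 (reverse(3, 4)): [5, 0, 4, 1, 2, 3]

Answer: [5, 0, 4, 1, 2, 3]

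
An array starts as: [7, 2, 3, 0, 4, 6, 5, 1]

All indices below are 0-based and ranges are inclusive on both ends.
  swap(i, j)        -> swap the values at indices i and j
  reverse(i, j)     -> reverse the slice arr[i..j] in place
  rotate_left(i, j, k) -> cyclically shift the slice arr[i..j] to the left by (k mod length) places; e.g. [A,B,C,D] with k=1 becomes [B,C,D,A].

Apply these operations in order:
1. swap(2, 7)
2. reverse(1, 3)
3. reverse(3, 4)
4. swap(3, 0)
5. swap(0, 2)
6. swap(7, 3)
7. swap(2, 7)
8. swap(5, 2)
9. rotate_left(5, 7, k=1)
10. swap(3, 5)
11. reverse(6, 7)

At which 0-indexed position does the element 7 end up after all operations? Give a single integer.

Answer: 6

Derivation:
After 1 (swap(2, 7)): [7, 2, 1, 0, 4, 6, 5, 3]
After 2 (reverse(1, 3)): [7, 0, 1, 2, 4, 6, 5, 3]
After 3 (reverse(3, 4)): [7, 0, 1, 4, 2, 6, 5, 3]
After 4 (swap(3, 0)): [4, 0, 1, 7, 2, 6, 5, 3]
After 5 (swap(0, 2)): [1, 0, 4, 7, 2, 6, 5, 3]
After 6 (swap(7, 3)): [1, 0, 4, 3, 2, 6, 5, 7]
After 7 (swap(2, 7)): [1, 0, 7, 3, 2, 6, 5, 4]
After 8 (swap(5, 2)): [1, 0, 6, 3, 2, 7, 5, 4]
After 9 (rotate_left(5, 7, k=1)): [1, 0, 6, 3, 2, 5, 4, 7]
After 10 (swap(3, 5)): [1, 0, 6, 5, 2, 3, 4, 7]
After 11 (reverse(6, 7)): [1, 0, 6, 5, 2, 3, 7, 4]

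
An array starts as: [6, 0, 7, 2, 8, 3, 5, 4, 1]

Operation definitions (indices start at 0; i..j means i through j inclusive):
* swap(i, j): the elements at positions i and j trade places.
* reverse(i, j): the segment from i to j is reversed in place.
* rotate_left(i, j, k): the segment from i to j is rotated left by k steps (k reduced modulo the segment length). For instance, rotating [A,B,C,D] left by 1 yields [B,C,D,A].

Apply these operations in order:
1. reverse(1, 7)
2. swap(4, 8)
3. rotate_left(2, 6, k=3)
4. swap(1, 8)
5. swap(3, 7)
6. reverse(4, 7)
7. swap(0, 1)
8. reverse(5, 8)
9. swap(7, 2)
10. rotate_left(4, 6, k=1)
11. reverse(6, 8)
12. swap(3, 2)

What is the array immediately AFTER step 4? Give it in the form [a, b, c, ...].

After 1 (reverse(1, 7)): [6, 4, 5, 3, 8, 2, 7, 0, 1]
After 2 (swap(4, 8)): [6, 4, 5, 3, 1, 2, 7, 0, 8]
After 3 (rotate_left(2, 6, k=3)): [6, 4, 2, 7, 5, 3, 1, 0, 8]
After 4 (swap(1, 8)): [6, 8, 2, 7, 5, 3, 1, 0, 4]

Answer: [6, 8, 2, 7, 5, 3, 1, 0, 4]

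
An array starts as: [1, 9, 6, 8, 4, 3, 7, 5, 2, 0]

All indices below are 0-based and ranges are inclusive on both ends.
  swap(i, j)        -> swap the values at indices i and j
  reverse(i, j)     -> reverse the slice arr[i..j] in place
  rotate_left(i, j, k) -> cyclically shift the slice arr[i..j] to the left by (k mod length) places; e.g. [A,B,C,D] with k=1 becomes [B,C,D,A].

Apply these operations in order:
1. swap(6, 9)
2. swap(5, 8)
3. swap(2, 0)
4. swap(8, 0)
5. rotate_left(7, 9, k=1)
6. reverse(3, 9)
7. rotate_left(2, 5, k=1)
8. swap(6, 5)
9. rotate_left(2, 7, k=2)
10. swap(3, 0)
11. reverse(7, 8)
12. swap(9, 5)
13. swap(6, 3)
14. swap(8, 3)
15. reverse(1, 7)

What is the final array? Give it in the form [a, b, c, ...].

Answer: [0, 4, 3, 8, 1, 7, 6, 9, 5, 2]

Derivation:
After 1 (swap(6, 9)): [1, 9, 6, 8, 4, 3, 0, 5, 2, 7]
After 2 (swap(5, 8)): [1, 9, 6, 8, 4, 2, 0, 5, 3, 7]
After 3 (swap(2, 0)): [6, 9, 1, 8, 4, 2, 0, 5, 3, 7]
After 4 (swap(8, 0)): [3, 9, 1, 8, 4, 2, 0, 5, 6, 7]
After 5 (rotate_left(7, 9, k=1)): [3, 9, 1, 8, 4, 2, 0, 6, 7, 5]
After 6 (reverse(3, 9)): [3, 9, 1, 5, 7, 6, 0, 2, 4, 8]
After 7 (rotate_left(2, 5, k=1)): [3, 9, 5, 7, 6, 1, 0, 2, 4, 8]
After 8 (swap(6, 5)): [3, 9, 5, 7, 6, 0, 1, 2, 4, 8]
After 9 (rotate_left(2, 7, k=2)): [3, 9, 6, 0, 1, 2, 5, 7, 4, 8]
After 10 (swap(3, 0)): [0, 9, 6, 3, 1, 2, 5, 7, 4, 8]
After 11 (reverse(7, 8)): [0, 9, 6, 3, 1, 2, 5, 4, 7, 8]
After 12 (swap(9, 5)): [0, 9, 6, 3, 1, 8, 5, 4, 7, 2]
After 13 (swap(6, 3)): [0, 9, 6, 5, 1, 8, 3, 4, 7, 2]
After 14 (swap(8, 3)): [0, 9, 6, 7, 1, 8, 3, 4, 5, 2]
After 15 (reverse(1, 7)): [0, 4, 3, 8, 1, 7, 6, 9, 5, 2]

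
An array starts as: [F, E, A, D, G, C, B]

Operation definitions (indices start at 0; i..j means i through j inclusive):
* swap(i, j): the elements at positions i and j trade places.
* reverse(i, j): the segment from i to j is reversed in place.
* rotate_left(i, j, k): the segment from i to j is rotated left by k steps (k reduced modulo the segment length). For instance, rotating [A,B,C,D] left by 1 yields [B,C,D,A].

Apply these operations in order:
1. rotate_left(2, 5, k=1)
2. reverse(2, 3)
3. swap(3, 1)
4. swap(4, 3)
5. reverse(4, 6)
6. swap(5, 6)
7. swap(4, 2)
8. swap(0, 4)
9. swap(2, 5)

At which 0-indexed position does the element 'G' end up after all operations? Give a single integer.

After 1 (rotate_left(2, 5, k=1)): [F, E, D, G, C, A, B]
After 2 (reverse(2, 3)): [F, E, G, D, C, A, B]
After 3 (swap(3, 1)): [F, D, G, E, C, A, B]
After 4 (swap(4, 3)): [F, D, G, C, E, A, B]
After 5 (reverse(4, 6)): [F, D, G, C, B, A, E]
After 6 (swap(5, 6)): [F, D, G, C, B, E, A]
After 7 (swap(4, 2)): [F, D, B, C, G, E, A]
After 8 (swap(0, 4)): [G, D, B, C, F, E, A]
After 9 (swap(2, 5)): [G, D, E, C, F, B, A]

Answer: 0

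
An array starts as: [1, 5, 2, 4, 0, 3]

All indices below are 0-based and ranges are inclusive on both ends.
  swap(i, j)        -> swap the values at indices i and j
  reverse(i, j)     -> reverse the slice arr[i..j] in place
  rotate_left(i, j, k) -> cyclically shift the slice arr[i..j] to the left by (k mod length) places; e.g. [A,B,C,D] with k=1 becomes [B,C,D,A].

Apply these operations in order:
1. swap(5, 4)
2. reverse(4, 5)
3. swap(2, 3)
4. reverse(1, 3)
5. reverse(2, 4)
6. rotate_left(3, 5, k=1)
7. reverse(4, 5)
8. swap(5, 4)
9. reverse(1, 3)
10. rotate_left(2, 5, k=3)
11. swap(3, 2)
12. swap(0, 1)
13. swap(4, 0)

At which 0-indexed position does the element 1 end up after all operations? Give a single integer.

After 1 (swap(5, 4)): [1, 5, 2, 4, 3, 0]
After 2 (reverse(4, 5)): [1, 5, 2, 4, 0, 3]
After 3 (swap(2, 3)): [1, 5, 4, 2, 0, 3]
After 4 (reverse(1, 3)): [1, 2, 4, 5, 0, 3]
After 5 (reverse(2, 4)): [1, 2, 0, 5, 4, 3]
After 6 (rotate_left(3, 5, k=1)): [1, 2, 0, 4, 3, 5]
After 7 (reverse(4, 5)): [1, 2, 0, 4, 5, 3]
After 8 (swap(5, 4)): [1, 2, 0, 4, 3, 5]
After 9 (reverse(1, 3)): [1, 4, 0, 2, 3, 5]
After 10 (rotate_left(2, 5, k=3)): [1, 4, 5, 0, 2, 3]
After 11 (swap(3, 2)): [1, 4, 0, 5, 2, 3]
After 12 (swap(0, 1)): [4, 1, 0, 5, 2, 3]
After 13 (swap(4, 0)): [2, 1, 0, 5, 4, 3]

Answer: 1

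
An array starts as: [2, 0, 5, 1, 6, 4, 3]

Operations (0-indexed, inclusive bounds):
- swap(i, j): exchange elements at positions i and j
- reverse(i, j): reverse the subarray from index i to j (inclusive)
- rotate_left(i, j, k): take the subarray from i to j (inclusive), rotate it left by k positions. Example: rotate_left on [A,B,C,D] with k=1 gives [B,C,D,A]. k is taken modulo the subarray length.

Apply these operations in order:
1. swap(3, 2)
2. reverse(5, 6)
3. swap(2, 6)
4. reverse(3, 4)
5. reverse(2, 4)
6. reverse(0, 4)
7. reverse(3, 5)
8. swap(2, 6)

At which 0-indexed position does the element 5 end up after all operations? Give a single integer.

After 1 (swap(3, 2)): [2, 0, 1, 5, 6, 4, 3]
After 2 (reverse(5, 6)): [2, 0, 1, 5, 6, 3, 4]
After 3 (swap(2, 6)): [2, 0, 4, 5, 6, 3, 1]
After 4 (reverse(3, 4)): [2, 0, 4, 6, 5, 3, 1]
After 5 (reverse(2, 4)): [2, 0, 5, 6, 4, 3, 1]
After 6 (reverse(0, 4)): [4, 6, 5, 0, 2, 3, 1]
After 7 (reverse(3, 5)): [4, 6, 5, 3, 2, 0, 1]
After 8 (swap(2, 6)): [4, 6, 1, 3, 2, 0, 5]

Answer: 6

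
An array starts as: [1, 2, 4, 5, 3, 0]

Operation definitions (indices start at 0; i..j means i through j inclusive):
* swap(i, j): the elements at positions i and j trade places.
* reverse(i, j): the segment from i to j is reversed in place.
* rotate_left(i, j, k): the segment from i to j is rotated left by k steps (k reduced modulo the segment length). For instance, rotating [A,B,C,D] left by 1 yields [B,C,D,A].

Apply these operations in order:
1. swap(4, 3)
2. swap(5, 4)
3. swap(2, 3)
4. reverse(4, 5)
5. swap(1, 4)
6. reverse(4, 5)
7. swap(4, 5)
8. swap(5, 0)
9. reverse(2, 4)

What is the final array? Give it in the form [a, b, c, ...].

After 1 (swap(4, 3)): [1, 2, 4, 3, 5, 0]
After 2 (swap(5, 4)): [1, 2, 4, 3, 0, 5]
After 3 (swap(2, 3)): [1, 2, 3, 4, 0, 5]
After 4 (reverse(4, 5)): [1, 2, 3, 4, 5, 0]
After 5 (swap(1, 4)): [1, 5, 3, 4, 2, 0]
After 6 (reverse(4, 5)): [1, 5, 3, 4, 0, 2]
After 7 (swap(4, 5)): [1, 5, 3, 4, 2, 0]
After 8 (swap(5, 0)): [0, 5, 3, 4, 2, 1]
After 9 (reverse(2, 4)): [0, 5, 2, 4, 3, 1]

Answer: [0, 5, 2, 4, 3, 1]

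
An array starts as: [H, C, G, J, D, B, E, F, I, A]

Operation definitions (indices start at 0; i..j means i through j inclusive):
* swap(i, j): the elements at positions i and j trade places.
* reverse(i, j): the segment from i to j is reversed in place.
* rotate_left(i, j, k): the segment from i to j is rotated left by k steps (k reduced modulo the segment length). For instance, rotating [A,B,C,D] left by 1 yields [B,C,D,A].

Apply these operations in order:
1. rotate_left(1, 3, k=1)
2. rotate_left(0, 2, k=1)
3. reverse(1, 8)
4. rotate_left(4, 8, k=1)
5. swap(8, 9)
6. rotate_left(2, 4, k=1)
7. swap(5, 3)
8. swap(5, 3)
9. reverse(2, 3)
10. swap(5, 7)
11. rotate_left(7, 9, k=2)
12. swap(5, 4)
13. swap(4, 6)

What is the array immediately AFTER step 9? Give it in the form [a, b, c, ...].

After 1 (rotate_left(1, 3, k=1)): [H, G, J, C, D, B, E, F, I, A]
After 2 (rotate_left(0, 2, k=1)): [G, J, H, C, D, B, E, F, I, A]
After 3 (reverse(1, 8)): [G, I, F, E, B, D, C, H, J, A]
After 4 (rotate_left(4, 8, k=1)): [G, I, F, E, D, C, H, J, B, A]
After 5 (swap(8, 9)): [G, I, F, E, D, C, H, J, A, B]
After 6 (rotate_left(2, 4, k=1)): [G, I, E, D, F, C, H, J, A, B]
After 7 (swap(5, 3)): [G, I, E, C, F, D, H, J, A, B]
After 8 (swap(5, 3)): [G, I, E, D, F, C, H, J, A, B]
After 9 (reverse(2, 3)): [G, I, D, E, F, C, H, J, A, B]

Answer: [G, I, D, E, F, C, H, J, A, B]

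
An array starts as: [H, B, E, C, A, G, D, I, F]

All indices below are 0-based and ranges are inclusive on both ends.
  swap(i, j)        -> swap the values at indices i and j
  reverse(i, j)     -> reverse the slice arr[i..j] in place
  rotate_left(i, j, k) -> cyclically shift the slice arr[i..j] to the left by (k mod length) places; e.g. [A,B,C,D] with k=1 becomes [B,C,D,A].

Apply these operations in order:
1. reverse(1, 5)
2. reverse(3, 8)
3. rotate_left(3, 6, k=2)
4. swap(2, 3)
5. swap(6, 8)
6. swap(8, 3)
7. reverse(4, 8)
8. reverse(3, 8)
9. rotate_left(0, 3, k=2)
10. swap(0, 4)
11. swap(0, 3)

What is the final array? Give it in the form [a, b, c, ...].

After 1 (reverse(1, 5)): [H, G, A, C, E, B, D, I, F]
After 2 (reverse(3, 8)): [H, G, A, F, I, D, B, E, C]
After 3 (rotate_left(3, 6, k=2)): [H, G, A, D, B, F, I, E, C]
After 4 (swap(2, 3)): [H, G, D, A, B, F, I, E, C]
After 5 (swap(6, 8)): [H, G, D, A, B, F, C, E, I]
After 6 (swap(8, 3)): [H, G, D, I, B, F, C, E, A]
After 7 (reverse(4, 8)): [H, G, D, I, A, E, C, F, B]
After 8 (reverse(3, 8)): [H, G, D, B, F, C, E, A, I]
After 9 (rotate_left(0, 3, k=2)): [D, B, H, G, F, C, E, A, I]
After 10 (swap(0, 4)): [F, B, H, G, D, C, E, A, I]
After 11 (swap(0, 3)): [G, B, H, F, D, C, E, A, I]

Answer: [G, B, H, F, D, C, E, A, I]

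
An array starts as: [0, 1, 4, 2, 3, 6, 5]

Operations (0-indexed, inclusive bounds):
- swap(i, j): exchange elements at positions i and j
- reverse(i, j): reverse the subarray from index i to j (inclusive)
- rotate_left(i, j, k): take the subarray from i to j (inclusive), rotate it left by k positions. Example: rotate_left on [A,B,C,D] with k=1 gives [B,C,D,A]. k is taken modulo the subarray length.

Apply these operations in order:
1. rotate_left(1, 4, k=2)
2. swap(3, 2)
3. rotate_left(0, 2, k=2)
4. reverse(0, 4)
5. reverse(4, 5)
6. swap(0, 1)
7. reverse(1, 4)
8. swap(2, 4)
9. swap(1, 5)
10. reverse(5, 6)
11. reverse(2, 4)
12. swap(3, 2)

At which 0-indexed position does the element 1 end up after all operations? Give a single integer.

After 1 (rotate_left(1, 4, k=2)): [0, 2, 3, 1, 4, 6, 5]
After 2 (swap(3, 2)): [0, 2, 1, 3, 4, 6, 5]
After 3 (rotate_left(0, 2, k=2)): [1, 0, 2, 3, 4, 6, 5]
After 4 (reverse(0, 4)): [4, 3, 2, 0, 1, 6, 5]
After 5 (reverse(4, 5)): [4, 3, 2, 0, 6, 1, 5]
After 6 (swap(0, 1)): [3, 4, 2, 0, 6, 1, 5]
After 7 (reverse(1, 4)): [3, 6, 0, 2, 4, 1, 5]
After 8 (swap(2, 4)): [3, 6, 4, 2, 0, 1, 5]
After 9 (swap(1, 5)): [3, 1, 4, 2, 0, 6, 5]
After 10 (reverse(5, 6)): [3, 1, 4, 2, 0, 5, 6]
After 11 (reverse(2, 4)): [3, 1, 0, 2, 4, 5, 6]
After 12 (swap(3, 2)): [3, 1, 2, 0, 4, 5, 6]

Answer: 1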